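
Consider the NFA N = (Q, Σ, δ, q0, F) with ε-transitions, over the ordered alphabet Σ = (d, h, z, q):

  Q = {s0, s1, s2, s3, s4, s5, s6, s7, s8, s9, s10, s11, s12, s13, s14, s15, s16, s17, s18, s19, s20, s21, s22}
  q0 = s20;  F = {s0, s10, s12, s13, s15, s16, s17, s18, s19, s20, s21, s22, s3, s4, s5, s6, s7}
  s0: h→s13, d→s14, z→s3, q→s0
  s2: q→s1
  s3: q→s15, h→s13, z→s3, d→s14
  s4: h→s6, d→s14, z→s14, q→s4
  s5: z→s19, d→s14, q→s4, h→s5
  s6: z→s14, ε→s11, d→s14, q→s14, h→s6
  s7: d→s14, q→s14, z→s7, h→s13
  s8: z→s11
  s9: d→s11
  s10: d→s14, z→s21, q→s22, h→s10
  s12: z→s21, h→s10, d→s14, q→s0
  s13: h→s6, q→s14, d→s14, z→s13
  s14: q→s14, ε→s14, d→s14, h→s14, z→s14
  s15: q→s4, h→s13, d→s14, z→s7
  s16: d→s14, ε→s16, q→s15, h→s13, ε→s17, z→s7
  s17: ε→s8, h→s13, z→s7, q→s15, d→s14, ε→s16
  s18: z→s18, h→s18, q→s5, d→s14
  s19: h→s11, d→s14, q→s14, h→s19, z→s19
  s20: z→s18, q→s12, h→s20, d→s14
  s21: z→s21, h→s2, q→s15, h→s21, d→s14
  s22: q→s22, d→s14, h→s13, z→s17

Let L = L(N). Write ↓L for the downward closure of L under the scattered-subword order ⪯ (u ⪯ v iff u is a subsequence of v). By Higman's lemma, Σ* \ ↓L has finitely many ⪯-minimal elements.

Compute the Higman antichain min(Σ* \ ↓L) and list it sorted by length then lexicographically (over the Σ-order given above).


min(Σ*\↓L) = [d, zqzq, zqqz, qqhq, qqhhz, qhqzzq].

|Q|=23, |F|=17, |δ|=83 (6 ε).
min D↑ (17 st, q0=0, F={1}): 0:d→1,h→0,z→2,q→3 1:d→1,h→1,z→1,q→1 2:d→1,h→2,z→2,q→4 3:d→1,h→5,z→6,q→7 4:d→1,h→4,z→8,q→9 5:d→1,h→5,z→6,q→10 6:d→1,h→6,z→6,q→11 7:d→1,h→12,z→13,q→7 8:d→1,h→8,z→8,q→1 9:d→1,h→14,z→1,q→9 10:d→1,h→12,z→15,q→10 11:d→1,h→12,z→16,q→9 12:d→1,h→14,z→12,q→1 13:d→1,h→12,z→13,q→11 14:d→1,h→14,z→1,q→1 15:d→1,h→12,z→16,q→11 16:d→1,h→12,z→16,q→1 [Hopcroft].
'd': run [22, 1] end={s14} ∉↓L; 1/1 single-dels accept.
'zqzq': run [22, 17, 10, 6, 1] end={s14} rej; 4/4 deletions ∈↓L.
'zqqz': N↓-sim [22, 17, 10, 4, 1] end={s14} ∉↓L; 4/4 deletions ∈↓L.
'qqhq': |S_i|=[22, 20, 14, 4, 1] end={s14} rej; 4/4 single-dels accept.
'qqhhz': run [22, 20, 14, 4, 3, 1] end={s14} rej; 5/5 single-dels accept.
'qhqzzq': run [22, 20, 17, 12, 10, 5, 1] end={s14} ∉↓L; 6/6 single-dels accept.
6 minimals (antichain).


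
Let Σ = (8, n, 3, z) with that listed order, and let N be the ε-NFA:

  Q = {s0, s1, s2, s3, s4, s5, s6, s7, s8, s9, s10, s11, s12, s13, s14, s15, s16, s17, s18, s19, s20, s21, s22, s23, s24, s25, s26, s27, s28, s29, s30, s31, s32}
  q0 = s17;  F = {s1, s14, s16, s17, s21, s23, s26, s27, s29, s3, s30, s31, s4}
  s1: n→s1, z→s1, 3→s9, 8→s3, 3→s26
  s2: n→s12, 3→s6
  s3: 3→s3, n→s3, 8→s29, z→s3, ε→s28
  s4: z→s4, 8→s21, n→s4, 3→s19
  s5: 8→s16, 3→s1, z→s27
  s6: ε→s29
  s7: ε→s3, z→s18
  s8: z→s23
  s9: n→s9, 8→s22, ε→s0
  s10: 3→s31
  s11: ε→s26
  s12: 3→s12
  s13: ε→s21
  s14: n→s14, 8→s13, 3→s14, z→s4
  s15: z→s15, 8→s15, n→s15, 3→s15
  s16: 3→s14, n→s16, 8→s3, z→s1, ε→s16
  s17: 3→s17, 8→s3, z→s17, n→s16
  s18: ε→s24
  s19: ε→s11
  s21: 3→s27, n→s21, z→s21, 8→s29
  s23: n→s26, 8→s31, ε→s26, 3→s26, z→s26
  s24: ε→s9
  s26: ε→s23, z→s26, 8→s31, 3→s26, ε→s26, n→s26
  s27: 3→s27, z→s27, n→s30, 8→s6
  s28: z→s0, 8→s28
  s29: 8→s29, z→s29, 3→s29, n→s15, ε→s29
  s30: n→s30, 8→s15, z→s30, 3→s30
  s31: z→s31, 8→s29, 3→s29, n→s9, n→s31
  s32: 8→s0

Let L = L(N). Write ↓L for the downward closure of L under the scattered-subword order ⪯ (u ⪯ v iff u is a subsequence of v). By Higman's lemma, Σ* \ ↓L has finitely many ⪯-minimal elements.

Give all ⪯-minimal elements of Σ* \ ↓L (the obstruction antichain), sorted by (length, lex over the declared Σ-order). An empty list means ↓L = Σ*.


Antichain: [88n, n383n8, nz383n].

|Q|=33, |F|=13, |δ|=86 (14 ε).
min D↑ (13 st, q0=0, F={6}): 0:8→1,n→2,3→0,z→0 1:8→3,n→1,3→1,z→1 2:8→1,n→2,3→4,z→5 3:8→3,n→6,3→3,z→3 4:8→7,n→4,3→4,z→8 5:8→1,n→5,3→9,z→5 6:8→6,n→6,3→6,z→6 7:8→3,n→7,3→10,z→7 8:8→7,n→8,3→9,z→8 9:8→11,n→9,3→9,z→9 10:8→3,n→12,3→10,z→10 11:8→3,n→11,3→3,z→11 12:8→6,n→12,3→12,z→12 [Hopcroft].
'88n': run [22, 13, 6, 1] end={s15} rej; 3/3 del acc.
'n383n8': run [22, 21, 19, 12, 5, 2, 1] end={s15} rej; 6/6 del acc.
'nz383n': run [22, 21, 18, 15, 8, 2, 1] end={s15} ∉↓L; 6/6 deletions ∈↓L.
3 obstructions.


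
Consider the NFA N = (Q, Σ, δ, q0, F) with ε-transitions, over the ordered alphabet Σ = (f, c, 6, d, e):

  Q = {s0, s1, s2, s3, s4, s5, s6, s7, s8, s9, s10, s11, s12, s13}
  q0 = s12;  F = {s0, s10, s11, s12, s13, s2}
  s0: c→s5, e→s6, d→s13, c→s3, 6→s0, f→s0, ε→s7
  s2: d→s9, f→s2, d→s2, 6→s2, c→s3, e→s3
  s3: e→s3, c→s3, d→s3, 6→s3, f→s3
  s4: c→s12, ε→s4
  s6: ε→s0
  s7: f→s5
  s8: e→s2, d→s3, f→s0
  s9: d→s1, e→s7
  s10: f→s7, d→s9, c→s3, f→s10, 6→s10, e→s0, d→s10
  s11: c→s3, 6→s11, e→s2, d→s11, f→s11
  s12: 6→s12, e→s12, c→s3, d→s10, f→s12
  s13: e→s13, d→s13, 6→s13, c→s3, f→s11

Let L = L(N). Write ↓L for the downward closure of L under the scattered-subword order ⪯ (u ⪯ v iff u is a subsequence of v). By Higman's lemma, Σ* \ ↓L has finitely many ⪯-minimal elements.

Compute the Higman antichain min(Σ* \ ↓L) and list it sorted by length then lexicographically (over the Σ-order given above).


Antichain: [c, dedfee].

|Q|=14, |F|=6, |δ|=49 (3 ε).
min D↑ (7 st, q0=0, F={1}): 0:f→0,c→1,6→0,d→2,e→0 1:f→1,c→1,6→1,d→1,e→1 2:f→2,c→1,6→2,d→2,e→3 3:f→3,c→1,6→3,d→4,e→3 4:f→5,c→1,6→4,d→4,e→4 5:f→5,c→1,6→5,d→5,e→6 6:f→6,c→1,6→6,d→6,e→1 (ε-aug+det+¬).
'c': run [12, 2] end={s3,s5} ∉↓L; 1/1 del acc.
'dedfee': N↓-sim [12, 11, 10, 8, 7, 6, 3] end={s3,s5,s7} — reject; 6/6 del acc.
2 words, ⪯-incomp.


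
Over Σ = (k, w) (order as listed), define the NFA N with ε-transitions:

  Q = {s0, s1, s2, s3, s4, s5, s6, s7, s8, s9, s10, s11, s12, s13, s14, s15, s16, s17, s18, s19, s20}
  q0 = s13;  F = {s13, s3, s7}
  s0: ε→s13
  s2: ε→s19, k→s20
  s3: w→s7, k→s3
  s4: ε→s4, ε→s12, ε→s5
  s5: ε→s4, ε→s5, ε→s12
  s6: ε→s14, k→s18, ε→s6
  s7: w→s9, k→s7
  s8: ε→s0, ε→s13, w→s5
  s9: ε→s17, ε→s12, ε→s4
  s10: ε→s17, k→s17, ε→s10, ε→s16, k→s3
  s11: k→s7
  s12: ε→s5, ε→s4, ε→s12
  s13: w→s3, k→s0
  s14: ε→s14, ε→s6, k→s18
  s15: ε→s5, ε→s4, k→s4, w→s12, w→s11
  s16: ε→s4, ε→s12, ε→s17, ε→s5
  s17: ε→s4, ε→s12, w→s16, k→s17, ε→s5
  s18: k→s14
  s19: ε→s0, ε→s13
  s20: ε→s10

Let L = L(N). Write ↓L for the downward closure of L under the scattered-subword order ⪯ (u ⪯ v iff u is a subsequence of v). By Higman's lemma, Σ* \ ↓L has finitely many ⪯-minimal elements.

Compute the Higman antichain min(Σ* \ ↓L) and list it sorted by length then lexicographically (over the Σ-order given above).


A = [www].

|Q|=21, |F|=3, |δ|=54 (35 ε).
min D↑ (4 st, q0=0, F={3}): 0:k→0,w→1 1:k→1,w→2 2:k→2,w→3 3:k→3,w→3 (ε-aug+det+¬).
'www': N↓-sim [10, 8, 7, 6] end={s12,s16,s17,s4,s5,s9} rej; 3/3 deletions ∈↓L.
1 words, ⪯-incomp.


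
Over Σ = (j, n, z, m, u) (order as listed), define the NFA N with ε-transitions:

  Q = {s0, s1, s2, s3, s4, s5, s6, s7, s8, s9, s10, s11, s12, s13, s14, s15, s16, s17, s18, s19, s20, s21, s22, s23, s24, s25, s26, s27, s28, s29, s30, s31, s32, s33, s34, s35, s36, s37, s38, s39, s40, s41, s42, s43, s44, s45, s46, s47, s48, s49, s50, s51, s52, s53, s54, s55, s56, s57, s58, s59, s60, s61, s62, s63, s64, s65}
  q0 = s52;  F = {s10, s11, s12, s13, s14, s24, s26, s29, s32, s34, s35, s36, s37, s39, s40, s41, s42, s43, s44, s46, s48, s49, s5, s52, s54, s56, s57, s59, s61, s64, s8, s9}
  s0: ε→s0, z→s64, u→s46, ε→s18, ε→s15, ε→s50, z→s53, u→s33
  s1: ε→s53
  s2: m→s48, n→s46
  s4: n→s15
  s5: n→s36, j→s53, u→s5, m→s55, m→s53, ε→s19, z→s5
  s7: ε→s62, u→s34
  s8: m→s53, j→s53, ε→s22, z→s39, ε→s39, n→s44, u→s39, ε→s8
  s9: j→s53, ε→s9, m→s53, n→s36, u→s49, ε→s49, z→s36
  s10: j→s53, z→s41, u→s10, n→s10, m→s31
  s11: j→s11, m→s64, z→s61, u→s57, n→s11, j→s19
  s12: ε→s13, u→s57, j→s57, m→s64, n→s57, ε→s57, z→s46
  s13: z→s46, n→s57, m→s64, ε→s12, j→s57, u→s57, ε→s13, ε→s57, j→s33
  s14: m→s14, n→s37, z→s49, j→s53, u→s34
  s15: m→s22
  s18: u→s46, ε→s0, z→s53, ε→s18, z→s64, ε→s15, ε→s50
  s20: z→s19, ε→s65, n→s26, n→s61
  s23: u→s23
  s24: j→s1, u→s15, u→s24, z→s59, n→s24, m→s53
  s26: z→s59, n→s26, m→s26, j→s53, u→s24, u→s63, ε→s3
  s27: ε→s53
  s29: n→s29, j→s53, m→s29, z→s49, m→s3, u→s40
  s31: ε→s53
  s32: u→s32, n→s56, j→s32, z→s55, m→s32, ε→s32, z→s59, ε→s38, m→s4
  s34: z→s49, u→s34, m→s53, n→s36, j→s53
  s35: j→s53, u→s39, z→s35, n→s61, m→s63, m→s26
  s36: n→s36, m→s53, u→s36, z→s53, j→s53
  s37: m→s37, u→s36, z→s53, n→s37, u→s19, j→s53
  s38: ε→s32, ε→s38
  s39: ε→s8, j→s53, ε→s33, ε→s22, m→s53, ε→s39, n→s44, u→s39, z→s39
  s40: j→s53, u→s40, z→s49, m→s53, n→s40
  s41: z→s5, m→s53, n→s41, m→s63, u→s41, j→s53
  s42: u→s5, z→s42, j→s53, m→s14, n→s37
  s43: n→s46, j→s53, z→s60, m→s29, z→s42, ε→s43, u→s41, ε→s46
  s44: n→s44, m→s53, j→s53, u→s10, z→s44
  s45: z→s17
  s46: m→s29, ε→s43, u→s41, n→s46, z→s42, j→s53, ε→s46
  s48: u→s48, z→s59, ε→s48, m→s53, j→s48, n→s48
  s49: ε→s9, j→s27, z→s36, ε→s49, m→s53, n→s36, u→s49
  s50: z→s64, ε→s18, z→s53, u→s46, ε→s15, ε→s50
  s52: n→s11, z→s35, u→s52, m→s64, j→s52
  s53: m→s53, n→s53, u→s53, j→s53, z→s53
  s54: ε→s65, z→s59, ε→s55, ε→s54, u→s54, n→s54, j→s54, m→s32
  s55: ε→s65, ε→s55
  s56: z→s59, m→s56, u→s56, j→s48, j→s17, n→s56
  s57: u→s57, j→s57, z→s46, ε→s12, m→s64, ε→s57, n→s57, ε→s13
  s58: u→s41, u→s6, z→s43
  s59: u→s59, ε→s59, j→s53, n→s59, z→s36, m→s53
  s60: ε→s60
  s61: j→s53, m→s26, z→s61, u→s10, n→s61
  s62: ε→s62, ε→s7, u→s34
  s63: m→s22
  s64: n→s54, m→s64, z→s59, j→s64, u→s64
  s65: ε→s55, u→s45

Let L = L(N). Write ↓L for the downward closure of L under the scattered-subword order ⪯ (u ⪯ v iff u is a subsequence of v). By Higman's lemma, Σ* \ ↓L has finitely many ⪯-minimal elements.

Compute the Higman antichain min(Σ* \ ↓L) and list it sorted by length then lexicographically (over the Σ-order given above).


|Q|=66, |F|=32, |δ|=260 (56 ε).
min D↑ (28 st, q0=0, F={6}): 0:j→0,n→1,z→2,m→3,u→0 1:j→1,n→1,z→4,m→3,u→5 2:j→6,n→4,z→2,m→7,u→8 3:j→3,n→9,z→10,m→3,u→3 4:j→6,n→4,z→4,m→7,u→11 5:j→5,n→5,z→12,m→3,u→5 6:j→6,n→6,z→6,m→6,u→6 7:j→6,n→7,z→10,m→7,u→13 8:j→6,n→14,z→8,m→6,u→8 9:j→9,n→9,z→10,m→15,u→9 10:j→6,n→10,z→16,m→6,u→10 11:j→6,n→11,z→17,m→6,u→11 12:j→6,n→12,z→18,m→19,u→17 13:j→6,n→13,z→10,m→6,u→13 14:j→6,n→14,z→14,m→6,u→11 15:j→15,n→20,z→10,m→15,u→15 16:j→6,n→16,z→6,m→6,u→16 17:j→6,n→17,z→21,m→6,u→17 18:j→6,n→22,z→18,m→23,u→21 19:j→6,n→19,z→24,m→19,u→25 20:j→26,n→20,z→10,m→20,u→20 21:j→6,n→16,z→21,m→6,u→21 22:j→6,n→22,z→6,m→22,u→16 23:j→6,n→22,z→24,m→23,u→27 24:j→6,n→16,z→16,m→6,u→24 25:j→6,n→25,z→24,m→6,u→25 26:j→26,n→26,z→10,m→6,u→26 27:j→6,n→16,z→24,m→6,u→27 [Hopcroft].
'zj': |S_i|=[49, 37, 3] end={s1,s27,s53} rej; 2/2 single-dels accept.
'zum': N↓-sim [49, 37, 26, 8] end={s17,s22,s31,s45,s53,s55,s63,s65} ∉↓L; 3/3 single-dels accept.
'mzm': |S_i|=[49, 31, 10, 1] end={s53} rej; 3/3 single-dels accept.
'mzzz': |S_i|=[49, 31, 10, 3, 1] end={s53} — reject; 4/4 deletions ∈↓L.
'nuzznz': N↓-sim [49, 45, 41, 25, 16, 4, 1] end={s53} — reject; 6/6 deletions ∈↓L.
'mnmnjm': N↓-sim [49, 31, 27, 26, 20, 7, 1] end={s53} ∉↓L; 6/6 del acc.
6 obstructions.

Antichain: [zj, zum, mzm, mzzz, nuzznz, mnmnjm].


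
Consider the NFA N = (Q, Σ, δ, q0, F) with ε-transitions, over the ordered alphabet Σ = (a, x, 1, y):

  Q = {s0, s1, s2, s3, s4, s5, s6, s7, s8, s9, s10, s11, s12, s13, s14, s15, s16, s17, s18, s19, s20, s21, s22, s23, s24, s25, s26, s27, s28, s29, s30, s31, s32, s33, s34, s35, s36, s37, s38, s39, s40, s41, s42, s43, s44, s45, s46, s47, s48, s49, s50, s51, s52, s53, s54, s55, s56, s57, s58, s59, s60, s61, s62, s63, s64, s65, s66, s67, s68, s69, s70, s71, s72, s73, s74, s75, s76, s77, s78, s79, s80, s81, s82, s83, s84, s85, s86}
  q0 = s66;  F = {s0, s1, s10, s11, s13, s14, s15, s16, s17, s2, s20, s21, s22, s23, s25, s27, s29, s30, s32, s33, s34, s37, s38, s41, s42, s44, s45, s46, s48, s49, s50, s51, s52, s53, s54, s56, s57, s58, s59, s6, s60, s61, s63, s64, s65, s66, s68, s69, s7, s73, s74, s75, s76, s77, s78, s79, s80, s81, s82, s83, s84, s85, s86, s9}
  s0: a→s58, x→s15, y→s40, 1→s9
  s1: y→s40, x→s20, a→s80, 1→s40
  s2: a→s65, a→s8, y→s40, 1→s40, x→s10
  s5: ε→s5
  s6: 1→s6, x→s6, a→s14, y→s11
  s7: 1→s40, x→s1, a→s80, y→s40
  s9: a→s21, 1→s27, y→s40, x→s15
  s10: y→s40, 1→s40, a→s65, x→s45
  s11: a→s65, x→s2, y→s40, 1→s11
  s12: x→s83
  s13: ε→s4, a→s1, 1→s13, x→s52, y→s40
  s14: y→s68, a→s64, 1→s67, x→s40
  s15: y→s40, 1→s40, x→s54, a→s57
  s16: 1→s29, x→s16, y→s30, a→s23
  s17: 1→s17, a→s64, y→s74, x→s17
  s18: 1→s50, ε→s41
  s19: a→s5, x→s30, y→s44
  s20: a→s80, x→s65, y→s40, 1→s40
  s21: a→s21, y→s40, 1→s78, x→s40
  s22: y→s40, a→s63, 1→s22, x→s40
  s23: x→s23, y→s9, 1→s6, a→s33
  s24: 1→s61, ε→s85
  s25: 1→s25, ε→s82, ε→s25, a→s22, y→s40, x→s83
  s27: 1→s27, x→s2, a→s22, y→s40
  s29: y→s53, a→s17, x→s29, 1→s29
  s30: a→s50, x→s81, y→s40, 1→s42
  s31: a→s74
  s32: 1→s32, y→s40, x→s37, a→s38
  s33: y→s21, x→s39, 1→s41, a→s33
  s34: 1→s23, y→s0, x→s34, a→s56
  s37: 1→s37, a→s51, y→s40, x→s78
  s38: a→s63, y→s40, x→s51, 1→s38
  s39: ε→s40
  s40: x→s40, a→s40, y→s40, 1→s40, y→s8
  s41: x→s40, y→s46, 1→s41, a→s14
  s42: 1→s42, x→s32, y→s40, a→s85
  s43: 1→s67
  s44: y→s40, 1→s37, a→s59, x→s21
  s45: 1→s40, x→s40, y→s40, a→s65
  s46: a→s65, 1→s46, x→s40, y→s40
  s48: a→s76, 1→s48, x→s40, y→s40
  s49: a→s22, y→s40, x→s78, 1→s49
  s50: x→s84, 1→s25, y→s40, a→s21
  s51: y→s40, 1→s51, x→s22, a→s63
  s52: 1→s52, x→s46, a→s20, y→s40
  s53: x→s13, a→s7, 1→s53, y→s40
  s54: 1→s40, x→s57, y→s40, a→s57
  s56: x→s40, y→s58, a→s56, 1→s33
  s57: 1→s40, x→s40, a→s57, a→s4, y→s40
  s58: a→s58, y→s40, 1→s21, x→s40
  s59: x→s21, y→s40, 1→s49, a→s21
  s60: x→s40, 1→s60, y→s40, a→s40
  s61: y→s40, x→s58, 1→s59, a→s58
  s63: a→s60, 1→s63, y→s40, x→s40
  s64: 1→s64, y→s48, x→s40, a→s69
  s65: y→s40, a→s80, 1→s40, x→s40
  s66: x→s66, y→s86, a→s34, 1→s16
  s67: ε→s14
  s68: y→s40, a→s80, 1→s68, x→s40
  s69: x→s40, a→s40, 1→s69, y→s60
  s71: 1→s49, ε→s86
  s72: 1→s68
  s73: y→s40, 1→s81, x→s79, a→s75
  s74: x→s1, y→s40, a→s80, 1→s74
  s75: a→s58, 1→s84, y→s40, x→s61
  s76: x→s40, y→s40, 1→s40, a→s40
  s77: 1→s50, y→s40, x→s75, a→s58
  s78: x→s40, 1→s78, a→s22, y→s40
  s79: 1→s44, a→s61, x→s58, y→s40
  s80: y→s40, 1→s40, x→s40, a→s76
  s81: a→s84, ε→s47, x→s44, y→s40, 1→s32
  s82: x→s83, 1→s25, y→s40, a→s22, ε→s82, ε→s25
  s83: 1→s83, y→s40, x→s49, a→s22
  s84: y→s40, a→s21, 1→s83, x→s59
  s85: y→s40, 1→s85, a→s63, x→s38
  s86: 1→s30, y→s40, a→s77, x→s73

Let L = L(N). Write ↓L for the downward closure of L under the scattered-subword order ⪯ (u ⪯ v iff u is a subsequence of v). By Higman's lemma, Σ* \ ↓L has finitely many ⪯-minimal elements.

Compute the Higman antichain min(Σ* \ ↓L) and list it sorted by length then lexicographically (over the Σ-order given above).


min(Σ*\↓L) = [yy, aax, ayx1, 11ya1, yxxxx, 11aaaa].

|Q|=87, |F|=64, |δ|=285 (12 ε).
min D↑ (64 st, q0=0, F={11}): 0:a→1,x→0,1→2,y→3 1:a→4,x→1,1→5,y→6 2:a→5,x→2,1→7,y→8 3:a→9,x→10,1→8,y→11 4:a→4,x→11,1→12,y→13 5:a→12,x→5,1→14,y→15 6:a→13,x→16,1→15,y→11 7:a→17,x→7,1→7,y→18 8:a→19,x→20,1→21,y→11 9:a→13,x→22,1→19,y→11 10:a→22,x→23,1→20,y→11 11:a→11,x→11,1→11,y→11 12:a→12,x→11,1→24,y→25 13:a→13,x→11,1→25,y→11 14:a→26,x→14,1→14,y→27 15:a→25,x→16,1→28,y→11 16:a→29,x→30,1→11,y→11 17:a→31,x→17,1→17,y→32 18:a→33,x→34,1→18,y→11 19:a→25,x→35,1→36,y→11 20:a→35,x→37,1→38,y→11 21:a→39,x→38,1→21,y→11 22:a→13,x→40,1→35,y→11 23:a→40,x→13,1→37,y→11 24:a→26,x→11,1→24,y→41 25:a→25,x→11,1→42,y→11 26:a→31,x→11,1→26,y→43 27:a→44,x→45,1→27,y→11 28:a→46,x→45,1→28,y→11 29:a→29,x→11,1→11,y→11 30:a→29,x→29,1→11,y→11 31:a→47,x→11,1→31,y→48 32:a→49,x→50,1→32,y→11 33:a→49,x→50,1→11,y→11 34:a→50,x→51,1→34,y→11 35:a→25,x→52,1→53,y→11 36:a→46,x→53,1→36,y→11 37:a→52,x→25,1→54,y→11 38:a→55,x→54,1→38,y→11 39:a→56,x→55,1→39,y→11 40:a→13,x→13,1→52,y→11 41:a→44,x→11,1→41,y→11 42:a→46,x→11,1→42,y→11 43:a→49,x→11,1→43,y→11 44:a→49,x→11,1→11,y→11 45:a→44,x→57,1→11,y→11 46:a→56,x→11,1→46,y→11 47:a→11,x→11,1→47,y→58 48:a→59,x→11,1→48,y→11 49:a→59,x→11,1→11,y→11 50:a→49,x→60,1→11,y→11 51:a→60,x→41,1→51,y→11 52:a→25,x→25,1→61,y→11 53:a→46,x→61,1→53,y→11 54:a→62,x→42,1→54,y→11 55:a→56,x→62,1→55,y→11 56:a→58,x→11,1→56,y→11 57:a→44,x→63,1→11,y→11 58:a→11,x→11,1→58,y→11 59:a→11,x→11,1→11,y→11 60:a→49,x→44,1→11,y→11 61:a→46,x→42,1→61,y→11 62:a→56,x→46,1→62,y→11 63:a→44,x→11,1→11,y→11 (ε-aug+det+¬).
'yy': N↓-sim [70, 55, 2] end={s40,s8} ∉↓L; 2/2 single-dels accept.
'aax': run [70, 54, 24, 3] end={s39,s40,s8} rej; 3/3 deletions ∈↓L.
'ayx1': N↓-sim [70, 54, 28, 14, 2] end={s40,s8} ∉↓L; 4/4 del acc.
'11ya1': |S_i|=[70, 59, 43, 21, 8, 2] end={s40,s8} ∉↓L; 5/5 deletions ∈↓L.
'yxxxx': run [70, 55, 38, 26, 15, 2] end={s40,s8} — reject; 5/5 deletions ∈↓L.
'11aaaa': N↓-sim [70, 59, 43, 22, 9, 5, 2] end={s40,s8} — reject; 6/6 deletions ∈↓L.
6 obstructions.


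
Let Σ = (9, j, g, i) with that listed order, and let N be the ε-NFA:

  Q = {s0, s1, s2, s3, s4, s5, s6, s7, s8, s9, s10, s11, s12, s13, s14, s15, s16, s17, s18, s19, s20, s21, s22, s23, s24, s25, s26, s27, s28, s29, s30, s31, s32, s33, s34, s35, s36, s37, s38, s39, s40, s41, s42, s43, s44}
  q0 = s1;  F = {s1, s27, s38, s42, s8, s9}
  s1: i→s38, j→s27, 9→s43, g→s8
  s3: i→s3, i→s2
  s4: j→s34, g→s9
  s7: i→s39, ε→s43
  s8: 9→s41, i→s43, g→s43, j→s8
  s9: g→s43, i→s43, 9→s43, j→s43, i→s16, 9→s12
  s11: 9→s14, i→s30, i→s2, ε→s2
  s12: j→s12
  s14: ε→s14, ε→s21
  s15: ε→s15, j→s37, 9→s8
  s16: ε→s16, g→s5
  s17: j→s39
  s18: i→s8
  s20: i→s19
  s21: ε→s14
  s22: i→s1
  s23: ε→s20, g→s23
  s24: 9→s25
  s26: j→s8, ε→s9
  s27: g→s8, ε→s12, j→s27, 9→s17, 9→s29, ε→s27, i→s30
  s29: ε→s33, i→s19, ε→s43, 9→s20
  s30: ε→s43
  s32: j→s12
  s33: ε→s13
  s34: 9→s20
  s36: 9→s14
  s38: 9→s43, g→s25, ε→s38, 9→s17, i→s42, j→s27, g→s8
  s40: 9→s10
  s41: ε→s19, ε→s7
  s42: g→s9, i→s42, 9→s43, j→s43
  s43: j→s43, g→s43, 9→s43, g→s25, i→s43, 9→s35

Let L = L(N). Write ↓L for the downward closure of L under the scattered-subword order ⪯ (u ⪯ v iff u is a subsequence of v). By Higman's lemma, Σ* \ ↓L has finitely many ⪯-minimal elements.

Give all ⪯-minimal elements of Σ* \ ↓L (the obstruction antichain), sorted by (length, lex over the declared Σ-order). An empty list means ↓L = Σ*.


min(Σ*\↓L) = [9, ji, gg, gi, iij].

|Q|=45, |F|=6, |δ|=78 (18 ε).
min D↑ (7 st, q0=0, F={1}): 0:9→1,j→2,g→3,i→4 1:9→1,j→1,g→1,i→1 2:9→1,j→2,g→3,i→1 3:9→1,j→3,g→1,i→1 4:9→1,j→2,g→3,i→5 5:9→1,j→1,g→6,i→5 6:9→1,j→1,g→1,i→1 [Hopcroft].
'9': run [22, 13] end={s12,s13,s17,s19,s20,s25,s29,s33,s35,s39,s41,s43,…} — reject; 1/1 del acc.
'ji': run [22, 16, 6] end={s19,s25,s30,s35,s39,s43} — reject; 2/2 del acc.
'gg': run [22, 12, 4] end={s25,s35,s43,s5} — reject; 2/2 deletions ∈↓L.
'gi': |S_i|=[22, 12, 6] end={s16,s25,s35,s39,s43,s5} — reject; 2/2 single-dels accept.
'iij': run [22, 21, 11, 4] end={s12,s25,s35,s43} — reject; 3/3 del acc.
5 obstructions.


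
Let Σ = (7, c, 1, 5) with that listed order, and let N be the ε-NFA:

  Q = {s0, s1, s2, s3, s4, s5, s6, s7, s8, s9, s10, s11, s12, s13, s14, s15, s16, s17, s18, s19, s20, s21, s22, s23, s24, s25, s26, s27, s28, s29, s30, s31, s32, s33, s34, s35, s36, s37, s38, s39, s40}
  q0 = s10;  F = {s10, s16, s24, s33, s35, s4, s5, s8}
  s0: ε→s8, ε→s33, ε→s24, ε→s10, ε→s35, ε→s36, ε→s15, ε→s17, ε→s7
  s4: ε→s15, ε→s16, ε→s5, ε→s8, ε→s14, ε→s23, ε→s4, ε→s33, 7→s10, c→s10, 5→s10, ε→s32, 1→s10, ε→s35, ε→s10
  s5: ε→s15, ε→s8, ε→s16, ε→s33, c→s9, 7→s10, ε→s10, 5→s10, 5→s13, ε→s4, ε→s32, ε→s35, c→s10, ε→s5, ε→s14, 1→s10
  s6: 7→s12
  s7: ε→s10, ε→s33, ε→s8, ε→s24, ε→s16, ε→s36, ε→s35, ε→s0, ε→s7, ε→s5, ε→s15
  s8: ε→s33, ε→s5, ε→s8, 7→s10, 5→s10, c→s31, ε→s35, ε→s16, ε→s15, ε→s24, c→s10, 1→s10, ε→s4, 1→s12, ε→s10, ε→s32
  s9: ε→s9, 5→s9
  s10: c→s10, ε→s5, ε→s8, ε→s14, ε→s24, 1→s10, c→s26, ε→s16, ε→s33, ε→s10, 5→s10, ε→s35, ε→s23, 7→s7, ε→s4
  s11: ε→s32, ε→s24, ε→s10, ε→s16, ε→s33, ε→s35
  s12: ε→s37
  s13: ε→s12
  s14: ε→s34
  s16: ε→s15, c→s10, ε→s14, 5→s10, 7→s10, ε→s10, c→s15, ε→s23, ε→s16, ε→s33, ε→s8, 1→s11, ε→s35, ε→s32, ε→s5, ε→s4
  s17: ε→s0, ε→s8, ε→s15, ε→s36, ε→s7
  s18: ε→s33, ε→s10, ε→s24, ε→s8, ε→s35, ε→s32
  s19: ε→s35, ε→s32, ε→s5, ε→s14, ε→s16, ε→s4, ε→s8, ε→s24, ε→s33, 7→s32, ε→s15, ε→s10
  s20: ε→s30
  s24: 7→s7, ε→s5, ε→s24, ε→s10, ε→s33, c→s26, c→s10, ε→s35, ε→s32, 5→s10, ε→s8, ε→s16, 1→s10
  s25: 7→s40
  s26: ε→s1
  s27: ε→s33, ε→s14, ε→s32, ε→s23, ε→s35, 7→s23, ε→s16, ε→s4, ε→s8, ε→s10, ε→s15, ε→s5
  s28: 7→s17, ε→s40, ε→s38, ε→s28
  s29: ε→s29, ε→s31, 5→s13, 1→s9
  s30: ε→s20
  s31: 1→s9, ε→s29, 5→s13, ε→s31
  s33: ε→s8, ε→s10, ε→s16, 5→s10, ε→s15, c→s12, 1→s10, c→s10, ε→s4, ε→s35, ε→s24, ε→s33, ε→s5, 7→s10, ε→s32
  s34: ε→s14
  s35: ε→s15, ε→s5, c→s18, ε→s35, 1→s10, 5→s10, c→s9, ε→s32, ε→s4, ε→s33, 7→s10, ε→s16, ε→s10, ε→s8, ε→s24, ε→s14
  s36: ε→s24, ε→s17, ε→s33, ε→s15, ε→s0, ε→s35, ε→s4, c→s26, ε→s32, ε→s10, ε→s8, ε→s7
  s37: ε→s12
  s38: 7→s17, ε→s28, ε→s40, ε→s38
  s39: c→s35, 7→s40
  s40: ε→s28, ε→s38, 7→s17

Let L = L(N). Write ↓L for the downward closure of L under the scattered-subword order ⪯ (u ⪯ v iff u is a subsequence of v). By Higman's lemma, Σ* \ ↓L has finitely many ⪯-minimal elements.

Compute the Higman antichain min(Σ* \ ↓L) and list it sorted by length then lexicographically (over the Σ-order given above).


|Q|=41, |F|=8, |δ|=228 (172 ε).
min D↑ (1 st, q0=0, F={}): 0:7→0,c→0,1→0,5→0.
L(D↑) = ∅ ⇒ ↓L = Σ*.

min(Σ*\↓L) = [].


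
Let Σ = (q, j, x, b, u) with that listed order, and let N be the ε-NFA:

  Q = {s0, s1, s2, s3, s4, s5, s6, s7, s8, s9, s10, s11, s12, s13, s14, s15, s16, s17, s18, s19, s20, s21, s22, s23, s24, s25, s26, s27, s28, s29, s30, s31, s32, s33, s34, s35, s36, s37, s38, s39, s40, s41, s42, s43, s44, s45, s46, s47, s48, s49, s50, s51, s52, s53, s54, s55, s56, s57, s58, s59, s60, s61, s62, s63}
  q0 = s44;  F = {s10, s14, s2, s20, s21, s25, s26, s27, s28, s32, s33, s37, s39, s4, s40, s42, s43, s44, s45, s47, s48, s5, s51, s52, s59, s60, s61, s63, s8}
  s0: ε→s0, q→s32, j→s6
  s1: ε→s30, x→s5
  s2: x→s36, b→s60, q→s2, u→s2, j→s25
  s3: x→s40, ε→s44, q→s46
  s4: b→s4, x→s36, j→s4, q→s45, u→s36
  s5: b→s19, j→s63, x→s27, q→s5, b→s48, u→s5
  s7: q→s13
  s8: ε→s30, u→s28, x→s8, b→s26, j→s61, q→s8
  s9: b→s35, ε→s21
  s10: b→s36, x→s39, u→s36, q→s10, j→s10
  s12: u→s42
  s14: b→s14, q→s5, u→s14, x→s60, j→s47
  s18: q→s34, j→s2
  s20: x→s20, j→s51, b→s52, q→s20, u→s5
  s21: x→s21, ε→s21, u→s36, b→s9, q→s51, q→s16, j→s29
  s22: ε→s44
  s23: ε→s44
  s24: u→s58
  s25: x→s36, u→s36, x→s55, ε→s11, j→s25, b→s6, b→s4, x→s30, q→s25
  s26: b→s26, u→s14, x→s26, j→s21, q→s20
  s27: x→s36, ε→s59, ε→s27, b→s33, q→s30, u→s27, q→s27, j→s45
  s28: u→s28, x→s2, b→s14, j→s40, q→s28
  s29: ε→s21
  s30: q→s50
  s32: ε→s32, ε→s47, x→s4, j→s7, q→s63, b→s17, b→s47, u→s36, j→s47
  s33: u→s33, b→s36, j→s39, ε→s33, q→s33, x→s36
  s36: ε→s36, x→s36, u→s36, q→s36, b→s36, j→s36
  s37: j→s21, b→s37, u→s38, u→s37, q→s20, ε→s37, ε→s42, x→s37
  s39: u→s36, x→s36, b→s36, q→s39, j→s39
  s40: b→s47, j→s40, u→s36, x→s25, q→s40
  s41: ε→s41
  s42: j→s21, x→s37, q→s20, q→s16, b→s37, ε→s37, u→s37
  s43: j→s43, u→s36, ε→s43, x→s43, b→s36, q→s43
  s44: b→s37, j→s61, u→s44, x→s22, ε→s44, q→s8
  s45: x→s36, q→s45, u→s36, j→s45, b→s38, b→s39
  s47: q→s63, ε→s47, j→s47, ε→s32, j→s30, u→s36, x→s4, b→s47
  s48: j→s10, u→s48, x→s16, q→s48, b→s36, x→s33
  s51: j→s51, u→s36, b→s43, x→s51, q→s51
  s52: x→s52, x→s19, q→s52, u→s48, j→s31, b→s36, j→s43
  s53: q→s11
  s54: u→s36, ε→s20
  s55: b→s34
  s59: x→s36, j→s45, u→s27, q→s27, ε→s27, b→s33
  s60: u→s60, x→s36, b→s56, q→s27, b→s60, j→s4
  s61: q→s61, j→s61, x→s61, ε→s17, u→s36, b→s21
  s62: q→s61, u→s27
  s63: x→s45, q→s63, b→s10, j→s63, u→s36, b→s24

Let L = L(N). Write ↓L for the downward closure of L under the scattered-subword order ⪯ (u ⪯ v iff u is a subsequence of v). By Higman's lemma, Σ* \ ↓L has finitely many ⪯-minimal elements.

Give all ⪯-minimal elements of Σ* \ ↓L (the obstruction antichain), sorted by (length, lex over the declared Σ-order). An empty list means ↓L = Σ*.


|Q|=64, |F|=29, |δ|=211 (27 ε).
min D↑ (27 st, q0=0, F={7}): 0:q→1,j→2,x→0,b→3,u→0 1:q→1,j→2,x→1,b→4,u→5 2:q→2,j→2,x→2,b→6,u→7 3:q→8,j→6,x→3,b→3,u→3 4:q→8,j→6,x→4,b→4,u→9 5:q→5,j→10,x→11,b→9,u→5 6:q→12,j→6,x→6,b→6,u→7 7:q→7,j→7,x→7,b→7,u→7 8:q→8,j→12,x→8,b→13,u→14 9:q→14,j→15,x→16,b→9,u→9 10:q→10,j→10,x→17,b→15,u→7 11:q→11,j→17,x→7,b→16,u→11 12:q→12,j→12,x→12,b→18,u→7 13:q→13,j→18,x→13,b→7,u→19 14:q→14,j→20,x→21,b→19,u→14 15:q→20,j→15,x→22,b→15,u→7 16:q→21,j→22,x→7,b→16,u→16 17:q→17,j→17,x→7,b→22,u→7 18:q→18,j→18,x→18,b→7,u→7 19:q→19,j→23,x→24,b→7,u→19 20:q→20,j→20,x→25,b→23,u→7 21:q→21,j→25,x→7,b→24,u→21 22:q→25,j→22,x→7,b→22,u→7 23:q→23,j→23,x→26,b→7,u→7 24:q→24,j→26,x→7,b→7,u→24 25:q→25,j→25,x→7,b→26,u→7 26:q→26,j→26,x→7,b→7,u→7 [Hopcroft].
'ju': |S_i|=[50, 31, 2] end={s36,s58} ∉↓L; 2/2 del acc.
'quxx': run [50, 46, 34, 19, 5] end={s30,s34,s36,s50,s55} ∉↓L; 4/4 deletions ∈↓L.
'bqbb': N↓-sim [50, 40, 23, 13, 1] end={s36} rej; 4/4 single-dels accept.
3 words, ⪯-incomp.

min(Σ*\↓L) = [ju, quxx, bqbb].


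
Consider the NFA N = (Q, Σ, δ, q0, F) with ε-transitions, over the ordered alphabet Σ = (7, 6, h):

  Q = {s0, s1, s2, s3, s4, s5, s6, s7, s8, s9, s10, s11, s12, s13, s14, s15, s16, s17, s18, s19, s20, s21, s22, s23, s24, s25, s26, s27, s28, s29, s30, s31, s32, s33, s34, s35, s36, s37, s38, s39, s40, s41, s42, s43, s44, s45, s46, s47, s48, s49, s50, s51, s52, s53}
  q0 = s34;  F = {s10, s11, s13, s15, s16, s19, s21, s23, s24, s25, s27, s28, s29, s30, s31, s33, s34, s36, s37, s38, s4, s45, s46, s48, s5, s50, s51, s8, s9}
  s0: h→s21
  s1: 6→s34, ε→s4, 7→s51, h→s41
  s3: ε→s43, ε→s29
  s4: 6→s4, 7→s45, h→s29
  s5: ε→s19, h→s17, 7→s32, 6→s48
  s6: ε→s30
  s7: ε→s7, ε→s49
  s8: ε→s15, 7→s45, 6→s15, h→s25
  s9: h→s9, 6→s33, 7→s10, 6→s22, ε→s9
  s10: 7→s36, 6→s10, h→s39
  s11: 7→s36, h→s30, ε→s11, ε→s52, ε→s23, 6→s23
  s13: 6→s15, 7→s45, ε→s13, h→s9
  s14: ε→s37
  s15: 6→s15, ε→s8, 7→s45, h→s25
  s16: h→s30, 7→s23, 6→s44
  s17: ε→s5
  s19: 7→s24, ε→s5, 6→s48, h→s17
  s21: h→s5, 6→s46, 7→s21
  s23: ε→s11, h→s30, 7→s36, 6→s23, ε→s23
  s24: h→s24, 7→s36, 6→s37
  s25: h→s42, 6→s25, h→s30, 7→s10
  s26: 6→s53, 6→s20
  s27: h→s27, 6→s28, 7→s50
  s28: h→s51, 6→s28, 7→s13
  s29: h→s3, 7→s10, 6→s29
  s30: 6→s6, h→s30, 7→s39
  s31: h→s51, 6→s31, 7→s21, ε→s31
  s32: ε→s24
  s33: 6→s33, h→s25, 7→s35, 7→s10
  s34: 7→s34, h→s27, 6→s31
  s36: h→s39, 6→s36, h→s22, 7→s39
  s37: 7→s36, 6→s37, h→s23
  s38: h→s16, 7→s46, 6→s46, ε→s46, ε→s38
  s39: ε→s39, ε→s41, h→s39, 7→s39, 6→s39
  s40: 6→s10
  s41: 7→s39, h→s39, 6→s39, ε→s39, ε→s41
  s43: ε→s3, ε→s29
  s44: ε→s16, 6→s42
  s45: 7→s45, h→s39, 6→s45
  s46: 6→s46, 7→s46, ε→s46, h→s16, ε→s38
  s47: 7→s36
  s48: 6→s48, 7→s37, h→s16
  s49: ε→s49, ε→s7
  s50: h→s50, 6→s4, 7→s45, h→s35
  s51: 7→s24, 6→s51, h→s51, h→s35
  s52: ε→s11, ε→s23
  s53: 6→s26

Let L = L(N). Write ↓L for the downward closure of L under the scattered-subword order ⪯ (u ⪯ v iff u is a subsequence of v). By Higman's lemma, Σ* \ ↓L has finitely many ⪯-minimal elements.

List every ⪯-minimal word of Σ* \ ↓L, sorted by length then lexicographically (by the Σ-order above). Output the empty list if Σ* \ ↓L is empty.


|Q|=54, |F|=29, |δ|=145 (36 ε).
min D↑ (26 st, q0=0, F={17}): 0:7→0,6→1,h→2 1:7→3,6→1,h→4 2:7→5,6→6,h→2 3:7→3,6→7,h→8 4:7→9,6→4,h→4 5:7→10,6→11,h→5 6:7→12,6→6,h→4 7:7→7,6→7,h→13 8:7→9,6→14,h→8 9:7→15,6→16,h→9 10:7→10,6→10,h→17 11:7→10,6→11,h→18 12:7→10,6→19,h→20 13:7→21,6→13,h→22 14:7→16,6→14,h→13 15:7→17,6→15,h→17 16:7→15,6→16,h→21 17:7→17,6→17,h→17 18:7→23,6→18,h→18 19:7→10,6→19,h→24 20:7→23,6→25,h→20 21:7→15,6→21,h→22 22:7→17,6→22,h→22 23:7→15,6→23,h→17 24:7→23,6→24,h→22 25:7→23,6→25,h→24 (ε-aug+det+¬).
'h77h': |S_i|=[41, 36, 27, 7, 3] end={s22,s39,s41} rej; 4/4 single-dels accept.
'6h777': |S_i|=[41, 38, 28, 14, 4, 2] end={s39,s41} ∉↓L; 5/5 deletions ∈↓L.
'676hh7': run [41, 38, 31, 23, 14, 6, 2] end={s39,s41} ∉↓L; 6/6 del acc.
3 minimals (antichain).

A = [h77h, 6h777, 676hh7].


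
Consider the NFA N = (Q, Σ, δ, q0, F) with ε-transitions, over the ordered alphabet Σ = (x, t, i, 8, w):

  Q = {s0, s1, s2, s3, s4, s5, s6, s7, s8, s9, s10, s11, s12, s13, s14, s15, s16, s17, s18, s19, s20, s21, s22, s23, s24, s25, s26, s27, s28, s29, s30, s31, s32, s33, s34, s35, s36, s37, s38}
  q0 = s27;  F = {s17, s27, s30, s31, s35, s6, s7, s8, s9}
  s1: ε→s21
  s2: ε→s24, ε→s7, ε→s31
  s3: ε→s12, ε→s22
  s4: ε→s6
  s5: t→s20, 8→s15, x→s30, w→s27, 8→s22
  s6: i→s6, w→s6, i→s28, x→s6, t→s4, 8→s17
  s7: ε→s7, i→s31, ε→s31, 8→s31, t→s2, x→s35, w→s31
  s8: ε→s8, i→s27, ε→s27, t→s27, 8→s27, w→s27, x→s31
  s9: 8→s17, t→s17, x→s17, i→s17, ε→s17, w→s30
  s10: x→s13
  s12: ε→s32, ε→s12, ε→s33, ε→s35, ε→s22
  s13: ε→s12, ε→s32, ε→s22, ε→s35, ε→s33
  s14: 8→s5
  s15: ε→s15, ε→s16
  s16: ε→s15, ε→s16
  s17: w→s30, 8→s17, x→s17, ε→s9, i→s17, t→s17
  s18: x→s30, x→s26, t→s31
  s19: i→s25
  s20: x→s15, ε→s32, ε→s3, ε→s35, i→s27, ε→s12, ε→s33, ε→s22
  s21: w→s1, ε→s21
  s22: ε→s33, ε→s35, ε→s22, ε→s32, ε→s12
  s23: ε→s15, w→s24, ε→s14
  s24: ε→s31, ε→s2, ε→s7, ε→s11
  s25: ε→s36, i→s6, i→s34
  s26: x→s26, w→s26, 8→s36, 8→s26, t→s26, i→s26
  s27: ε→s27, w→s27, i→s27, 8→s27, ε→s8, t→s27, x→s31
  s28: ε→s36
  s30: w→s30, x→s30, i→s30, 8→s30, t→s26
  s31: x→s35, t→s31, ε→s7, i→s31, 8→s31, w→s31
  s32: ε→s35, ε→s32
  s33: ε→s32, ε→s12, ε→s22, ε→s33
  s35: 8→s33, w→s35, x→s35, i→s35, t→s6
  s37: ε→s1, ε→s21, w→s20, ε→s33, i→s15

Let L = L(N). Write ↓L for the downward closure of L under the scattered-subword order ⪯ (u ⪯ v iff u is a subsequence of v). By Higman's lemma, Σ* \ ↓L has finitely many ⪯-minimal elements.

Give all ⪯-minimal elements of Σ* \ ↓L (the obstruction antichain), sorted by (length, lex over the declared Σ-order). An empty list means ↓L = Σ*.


A = [xxt8wt].

|Q|=39, |F|=9, |δ|=130 (59 ε).
min D↑ (7 st, q0=0, F={6}): 0:x→1,t→0,i→0,8→0,w→0 1:x→2,t→1,i→1,8→1,w→1 2:x→2,t→3,i→2,8→2,w→2 3:x→3,t→3,i→3,8→4,w→3 4:x→4,t→4,i→4,8→4,w→5 5:x→5,t→6,i→5,8→5,w→5 6:x→6,t→6,i→6,8→6,w→6 (ε-aug+det+¬).
'xxt8wt': run [20, 18, 13, 8, 5, 3, 2] end={s26,s36} ∉↓L; 6/6 del acc.
1 obstructions.


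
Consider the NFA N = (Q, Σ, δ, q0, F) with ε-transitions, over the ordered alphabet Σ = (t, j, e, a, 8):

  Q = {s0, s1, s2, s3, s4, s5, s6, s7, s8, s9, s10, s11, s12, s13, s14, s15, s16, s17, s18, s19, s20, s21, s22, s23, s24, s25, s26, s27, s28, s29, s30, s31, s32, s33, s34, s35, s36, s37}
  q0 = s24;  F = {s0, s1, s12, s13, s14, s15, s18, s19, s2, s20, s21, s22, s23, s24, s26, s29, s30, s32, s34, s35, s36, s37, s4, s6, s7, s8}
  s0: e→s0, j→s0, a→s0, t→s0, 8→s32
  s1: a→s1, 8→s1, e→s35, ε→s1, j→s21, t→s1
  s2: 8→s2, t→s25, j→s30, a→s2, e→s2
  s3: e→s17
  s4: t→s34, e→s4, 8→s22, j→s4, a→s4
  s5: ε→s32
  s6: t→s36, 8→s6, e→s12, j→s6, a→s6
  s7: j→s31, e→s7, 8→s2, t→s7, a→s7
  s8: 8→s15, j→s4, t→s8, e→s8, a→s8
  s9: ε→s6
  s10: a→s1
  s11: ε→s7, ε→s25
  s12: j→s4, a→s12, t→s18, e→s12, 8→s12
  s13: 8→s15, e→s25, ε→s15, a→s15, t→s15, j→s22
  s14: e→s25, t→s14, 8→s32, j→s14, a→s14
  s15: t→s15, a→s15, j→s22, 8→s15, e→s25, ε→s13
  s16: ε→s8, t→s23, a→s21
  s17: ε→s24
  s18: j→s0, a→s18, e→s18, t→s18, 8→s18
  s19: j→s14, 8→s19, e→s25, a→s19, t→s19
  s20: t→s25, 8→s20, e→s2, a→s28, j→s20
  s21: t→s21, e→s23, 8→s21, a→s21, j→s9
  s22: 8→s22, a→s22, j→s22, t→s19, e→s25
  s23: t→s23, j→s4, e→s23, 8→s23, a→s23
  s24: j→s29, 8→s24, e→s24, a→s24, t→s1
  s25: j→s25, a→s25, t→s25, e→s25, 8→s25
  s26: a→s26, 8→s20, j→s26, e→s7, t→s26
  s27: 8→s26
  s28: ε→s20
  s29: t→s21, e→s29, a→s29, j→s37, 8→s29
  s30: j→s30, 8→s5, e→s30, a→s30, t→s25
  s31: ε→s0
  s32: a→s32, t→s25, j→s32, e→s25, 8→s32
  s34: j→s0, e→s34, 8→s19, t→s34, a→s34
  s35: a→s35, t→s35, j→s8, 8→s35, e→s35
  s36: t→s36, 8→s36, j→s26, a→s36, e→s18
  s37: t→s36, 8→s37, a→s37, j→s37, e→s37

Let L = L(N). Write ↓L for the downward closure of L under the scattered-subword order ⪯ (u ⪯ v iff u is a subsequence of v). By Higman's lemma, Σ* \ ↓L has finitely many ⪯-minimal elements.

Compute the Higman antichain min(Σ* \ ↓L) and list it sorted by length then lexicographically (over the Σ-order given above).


Antichain: [tej8e, jjtj8t].

|Q|=38, |F|=26, |δ|=151 (11 ε).
min D↑ (26 st, q0=0, F={17}): 0:t→1,j→2,e→0,a→0,8→0 1:t→1,j→3,e→4,a→1,8→1 2:t→3,j→5,e→2,a→2,8→2 3:t→3,j→6,e→7,a→3,8→3 4:t→4,j→8,e→4,a→4,8→4 5:t→9,j→5,e→5,a→5,8→5 6:t→9,j→6,e→10,a→6,8→6 7:t→7,j→11,e→7,a→7,8→7 8:t→8,j→11,e→8,a→8,8→12 9:t→9,j→13,e→14,a→9,8→9 10:t→14,j→11,e→10,a→10,8→10 11:t→15,j→11,e→11,a→11,8→16 12:t→12,j→16,e→17,a→12,8→12 13:t→13,j→13,e→18,a→13,8→19 14:t→14,j→20,e→14,a→14,8→14 15:t→15,j→20,e→15,a→15,8→21 16:t→21,j→16,e→17,a→16,8→16 17:t→17,j→17,e→17,a→17,8→17 18:t→18,j→20,e→18,a→18,8→22 19:t→17,j→19,e→22,a→19,8→19 20:t→20,j→20,e→20,a→20,8→23 21:t→21,j→24,e→17,a→21,8→21 22:t→17,j→25,e→22,a→22,8→22 23:t→17,j→23,e→17,a→23,8→23 24:t→24,j→24,e→17,a→24,8→23 25:t→17,j→25,e→25,a→25,8→23.
'tej8e': |S_i|=[31, 28, 20, 14, 8, 1] end={s25} rej; 5/5 single-dels accept.
'jjtj8t': run [31, 28, 22, 16, 12, 7, 1] end={s25} — reject; 6/6 single-dels accept.
2 minimals (antichain).


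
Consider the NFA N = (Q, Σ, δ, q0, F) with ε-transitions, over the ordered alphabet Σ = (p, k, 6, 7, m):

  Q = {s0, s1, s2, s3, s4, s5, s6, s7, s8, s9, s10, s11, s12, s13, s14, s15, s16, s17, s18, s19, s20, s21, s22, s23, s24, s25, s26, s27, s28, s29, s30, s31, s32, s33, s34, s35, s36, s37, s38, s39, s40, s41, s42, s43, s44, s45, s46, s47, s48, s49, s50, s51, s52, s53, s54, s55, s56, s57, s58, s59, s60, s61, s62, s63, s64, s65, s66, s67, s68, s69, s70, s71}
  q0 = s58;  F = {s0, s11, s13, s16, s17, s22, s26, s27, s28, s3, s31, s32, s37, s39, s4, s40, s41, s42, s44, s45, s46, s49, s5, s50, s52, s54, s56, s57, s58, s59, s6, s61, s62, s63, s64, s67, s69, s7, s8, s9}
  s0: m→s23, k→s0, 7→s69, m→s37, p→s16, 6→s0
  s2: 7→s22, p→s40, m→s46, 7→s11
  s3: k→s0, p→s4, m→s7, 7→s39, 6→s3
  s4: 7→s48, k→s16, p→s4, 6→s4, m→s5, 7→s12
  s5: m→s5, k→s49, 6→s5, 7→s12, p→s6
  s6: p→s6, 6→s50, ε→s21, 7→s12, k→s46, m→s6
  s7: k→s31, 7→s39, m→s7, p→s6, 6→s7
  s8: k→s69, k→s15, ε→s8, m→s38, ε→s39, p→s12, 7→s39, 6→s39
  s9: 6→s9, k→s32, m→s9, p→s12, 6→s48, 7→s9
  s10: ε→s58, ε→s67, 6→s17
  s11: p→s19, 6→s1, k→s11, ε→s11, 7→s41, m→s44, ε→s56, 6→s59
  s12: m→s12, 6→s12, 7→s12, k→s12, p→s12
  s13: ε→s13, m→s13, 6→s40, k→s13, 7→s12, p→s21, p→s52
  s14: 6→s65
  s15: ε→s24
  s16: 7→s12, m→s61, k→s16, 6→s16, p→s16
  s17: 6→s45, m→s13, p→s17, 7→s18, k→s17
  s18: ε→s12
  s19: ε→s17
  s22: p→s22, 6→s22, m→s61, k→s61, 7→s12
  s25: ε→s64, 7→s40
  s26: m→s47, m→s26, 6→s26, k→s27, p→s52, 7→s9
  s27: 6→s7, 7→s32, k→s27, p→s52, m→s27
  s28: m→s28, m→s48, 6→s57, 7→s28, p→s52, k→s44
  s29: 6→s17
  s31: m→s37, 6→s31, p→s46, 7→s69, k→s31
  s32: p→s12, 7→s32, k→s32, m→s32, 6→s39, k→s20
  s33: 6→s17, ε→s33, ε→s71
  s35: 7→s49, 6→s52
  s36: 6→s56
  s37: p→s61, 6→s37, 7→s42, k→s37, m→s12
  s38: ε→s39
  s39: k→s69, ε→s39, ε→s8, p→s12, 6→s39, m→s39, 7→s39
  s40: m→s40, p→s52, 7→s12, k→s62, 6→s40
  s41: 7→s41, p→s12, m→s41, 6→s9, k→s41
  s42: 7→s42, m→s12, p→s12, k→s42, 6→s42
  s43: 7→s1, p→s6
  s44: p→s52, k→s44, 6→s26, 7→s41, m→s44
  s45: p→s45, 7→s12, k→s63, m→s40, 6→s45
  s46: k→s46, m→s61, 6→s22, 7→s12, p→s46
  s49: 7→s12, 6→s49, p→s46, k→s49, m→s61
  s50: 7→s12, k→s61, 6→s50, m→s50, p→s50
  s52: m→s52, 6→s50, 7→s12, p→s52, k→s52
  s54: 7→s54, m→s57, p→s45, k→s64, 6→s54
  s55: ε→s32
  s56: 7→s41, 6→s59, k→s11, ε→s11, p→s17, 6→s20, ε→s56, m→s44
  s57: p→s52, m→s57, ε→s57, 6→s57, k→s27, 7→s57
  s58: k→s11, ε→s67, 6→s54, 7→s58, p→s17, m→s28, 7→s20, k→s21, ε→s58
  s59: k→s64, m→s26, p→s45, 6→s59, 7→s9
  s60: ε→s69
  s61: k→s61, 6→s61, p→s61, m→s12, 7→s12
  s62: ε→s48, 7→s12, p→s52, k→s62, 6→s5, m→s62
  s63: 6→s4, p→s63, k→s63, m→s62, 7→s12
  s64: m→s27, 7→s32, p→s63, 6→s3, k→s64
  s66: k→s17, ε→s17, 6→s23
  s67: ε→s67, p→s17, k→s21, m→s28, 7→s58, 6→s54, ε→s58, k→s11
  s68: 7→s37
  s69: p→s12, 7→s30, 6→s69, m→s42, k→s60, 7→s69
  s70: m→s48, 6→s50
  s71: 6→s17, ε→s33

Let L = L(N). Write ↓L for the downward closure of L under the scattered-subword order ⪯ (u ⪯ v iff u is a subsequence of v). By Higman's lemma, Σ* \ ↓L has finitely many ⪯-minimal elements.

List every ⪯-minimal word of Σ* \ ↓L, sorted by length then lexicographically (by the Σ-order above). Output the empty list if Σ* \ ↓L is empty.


|Q|=72, |F|=40, |δ|=268 (29 ε).
min D↑ (38 st, q0=0, F={6}): 0:p→1,k→2,6→3,7→0,m→4 1:p→1,k→1,6→5,7→6,m→7 2:p→1,k→2,6→8,7→9,m→10 3:p→5,k→11,6→3,7→3,m→12 4:p→13,k→10,6→12,7→4,m→4 5:p→5,k→14,6→5,7→6,m→15 6:p→6,k→6,6→6,7→6,m→6 7:p→13,k→7,6→15,7→6,m→7 8:p→5,k→11,6→8,7→16,m→17 9:p→6,k→9,6→16,7→9,m→9 10:p→13,k→10,6→17,7→9,m→10 11:p→14,k→11,6→18,7→19,m→20 12:p→13,k→20,6→12,7→12,m→12 13:p→13,k→13,6→21,7→6,m→13 14:p→14,k→14,6→22,7→6,m→23 15:p→13,k→23,6→15,7→6,m→15 16:p→6,k→19,6→16,7→16,m→16 17:p→13,k→20,6→17,7→16,m→17 18:p→22,k→24,6→18,7→25,m→26 19:p→6,k→19,6→25,7→19,m→19 20:p→13,k→20,6→26,7→19,m→20 21:p→21,k→27,6→21,7→6,m→21 22:p→22,k→28,6→22,7→6,m→29 23:p→13,k→23,6→29,7→6,m→23 24:p→28,k→24,6→24,7→30,m→31 25:p→6,k→30,6→25,7→25,m→25 26:p→32,k→33,6→26,7→25,m→26 27:p→27,k→27,6→27,7→6,m→6 28:p→28,k→28,6→28,7→6,m→27 29:p→32,k→34,6→29,7→6,m→29 30:p→6,k→30,6→30,7→30,m→35 31:p→27,k→31,6→31,7→35,m→6 32:p→32,k→36,6→21,7→6,m→32 33:p→36,k→33,6→33,7→30,m→31 34:p→36,k→34,6→34,7→6,m→27 35:p→6,k→35,6→35,7→35,m→6 36:p→36,k→36,6→37,7→6,m→27 37:p→37,k→27,6→37,7→6,m→27 (ε-aug+det+¬).
'p7': run [54, 21, 3] end={s12,s18,s48} ∉↓L; 2/2 single-dels accept.
'k7p': N↓-sim [54, 49, 16, 1] end={s12} ∉↓L; 3/3 single-dels accept.
'mp6km': N↓-sim [54, 37, 8, 4, 2, 1] end={s12} ∉↓L; 5/5 single-dels accept.
'6k6kmm': N↓-sim [54, 43, 34, 27, 16, 5, 1] end={s12} rej; 6/6 single-dels accept.
4 obstructions.

min(Σ*\↓L) = [p7, k7p, mp6km, 6k6kmm].
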